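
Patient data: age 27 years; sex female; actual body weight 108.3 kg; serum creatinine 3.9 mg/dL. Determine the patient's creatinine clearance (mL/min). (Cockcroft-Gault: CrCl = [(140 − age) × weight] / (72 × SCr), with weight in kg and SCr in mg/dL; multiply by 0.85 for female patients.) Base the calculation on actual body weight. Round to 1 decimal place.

37.0 mL/min

CrCl = (140 − 27) × 108.3 / (72 × 3.9) × 0.85 = 12237.9 / 280.80 × 0.85 ≈ 37.0 mL/min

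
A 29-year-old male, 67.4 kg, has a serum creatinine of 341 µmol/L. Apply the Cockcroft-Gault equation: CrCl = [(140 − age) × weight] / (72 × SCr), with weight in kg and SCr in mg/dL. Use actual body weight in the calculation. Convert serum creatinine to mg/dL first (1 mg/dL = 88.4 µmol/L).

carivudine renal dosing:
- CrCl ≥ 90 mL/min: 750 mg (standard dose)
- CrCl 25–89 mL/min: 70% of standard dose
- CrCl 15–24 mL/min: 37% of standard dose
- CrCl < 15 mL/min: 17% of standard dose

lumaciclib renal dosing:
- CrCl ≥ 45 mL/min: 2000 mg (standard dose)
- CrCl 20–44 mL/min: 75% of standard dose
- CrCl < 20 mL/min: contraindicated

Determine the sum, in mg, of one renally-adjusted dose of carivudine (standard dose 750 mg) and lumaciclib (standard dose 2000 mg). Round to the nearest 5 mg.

SCr = 341 / 88.4 = 3.857 mg/dL
CrCl = (140 − 29) × 67.4 / (72 × 3.857) = 7481.4 / 277.70 ≈ 26.9 mL/min
CrCl ≈ 27 mL/min.
carivudine: 25–89 mL/min → 70% of 750 mg = 525 mg.
lumaciclib: 20–44 mL/min → 75% of 2000 mg = 1500 mg.
Total = 525 + 1500 = 2025 mg.

2025 mg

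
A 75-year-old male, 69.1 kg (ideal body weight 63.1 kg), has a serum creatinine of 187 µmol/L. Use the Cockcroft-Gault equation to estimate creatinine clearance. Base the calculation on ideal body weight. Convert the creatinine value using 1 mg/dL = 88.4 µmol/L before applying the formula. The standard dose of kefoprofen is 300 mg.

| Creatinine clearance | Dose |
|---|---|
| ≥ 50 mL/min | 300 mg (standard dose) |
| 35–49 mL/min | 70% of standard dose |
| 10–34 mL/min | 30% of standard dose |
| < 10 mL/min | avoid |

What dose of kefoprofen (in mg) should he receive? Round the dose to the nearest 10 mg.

SCr = 187 / 88.4 = 2.115 mg/dL
CrCl = (140 − 75) × 63.1 / (72 × 2.115) = 4101.5 / 152.28 ≈ 26.9 mL/min
CrCl ≈ 27 mL/min → bracket 10–34 mL/min.
30% of 300 mg = 90 mg

90 mg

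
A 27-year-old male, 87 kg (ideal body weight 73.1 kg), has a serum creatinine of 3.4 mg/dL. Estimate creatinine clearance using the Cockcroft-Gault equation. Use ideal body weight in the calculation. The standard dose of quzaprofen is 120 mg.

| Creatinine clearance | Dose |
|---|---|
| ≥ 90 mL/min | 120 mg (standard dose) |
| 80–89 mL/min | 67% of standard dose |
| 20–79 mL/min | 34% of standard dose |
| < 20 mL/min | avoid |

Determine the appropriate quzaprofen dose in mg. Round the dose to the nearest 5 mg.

CrCl = (140 − 27) × 73.1 / (72 × 3.4) = 8260.3 / 244.80 ≈ 33.7 mL/min
CrCl ≈ 34 mL/min → bracket 20–79 mL/min.
34% of 120 mg = 40.8 mg → 40 mg

40 mg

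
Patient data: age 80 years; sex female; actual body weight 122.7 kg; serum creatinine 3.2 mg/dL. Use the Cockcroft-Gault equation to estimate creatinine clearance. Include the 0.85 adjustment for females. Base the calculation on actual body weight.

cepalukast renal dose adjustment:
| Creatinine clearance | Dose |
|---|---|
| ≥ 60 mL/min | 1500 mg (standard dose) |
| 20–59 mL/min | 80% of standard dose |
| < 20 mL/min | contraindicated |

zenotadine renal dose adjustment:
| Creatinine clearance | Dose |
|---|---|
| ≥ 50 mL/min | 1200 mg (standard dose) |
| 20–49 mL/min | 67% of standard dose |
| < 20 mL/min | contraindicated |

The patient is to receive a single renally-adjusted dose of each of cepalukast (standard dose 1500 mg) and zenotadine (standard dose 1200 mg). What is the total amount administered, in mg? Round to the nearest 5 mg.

2005 mg

CrCl = (140 − 80) × 122.7 / (72 × 3.2) × 0.85 = 7362.0 / 230.40 × 0.85 ≈ 27.2 mL/min
CrCl ≈ 27 mL/min.
cepalukast: 20–59 mL/min → 80% of 1500 mg = 1200 mg.
zenotadine: 20–49 mL/min → 67% of 1200 mg = 804 mg.
Total = 1200 + 804 = 2004 mg.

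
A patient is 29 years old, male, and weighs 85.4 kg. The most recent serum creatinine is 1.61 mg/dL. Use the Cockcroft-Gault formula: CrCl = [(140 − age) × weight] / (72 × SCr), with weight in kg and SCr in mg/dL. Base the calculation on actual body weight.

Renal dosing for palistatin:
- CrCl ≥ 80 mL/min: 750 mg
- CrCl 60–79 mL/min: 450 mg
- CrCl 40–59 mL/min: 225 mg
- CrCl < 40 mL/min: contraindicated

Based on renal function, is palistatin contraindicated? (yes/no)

CrCl = (140 − 29) × 85.4 / (72 × 1.61) = 9479.4 / 115.92 ≈ 81.8 mL/min
CrCl ≈ 82 mL/min, which is ≥ 40 mL/min.

no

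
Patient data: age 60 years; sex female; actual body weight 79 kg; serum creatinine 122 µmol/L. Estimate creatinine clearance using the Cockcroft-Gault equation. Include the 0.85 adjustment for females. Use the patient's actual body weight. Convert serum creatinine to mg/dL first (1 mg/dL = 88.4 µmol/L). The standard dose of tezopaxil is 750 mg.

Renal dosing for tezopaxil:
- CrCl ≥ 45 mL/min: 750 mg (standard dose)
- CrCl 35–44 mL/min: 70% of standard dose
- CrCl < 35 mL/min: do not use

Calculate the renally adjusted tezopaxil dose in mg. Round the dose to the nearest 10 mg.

750 mg

SCr = 122 / 88.4 = 1.38 mg/dL
CrCl = (140 − 60) × 79 / (72 × 1.38) × 0.85 = 6320.0 / 99.36 × 0.85 ≈ 54.1 mL/min
CrCl ≈ 54 mL/min → bracket ≥ 45 mL/min.
100% of 750 mg = 750 mg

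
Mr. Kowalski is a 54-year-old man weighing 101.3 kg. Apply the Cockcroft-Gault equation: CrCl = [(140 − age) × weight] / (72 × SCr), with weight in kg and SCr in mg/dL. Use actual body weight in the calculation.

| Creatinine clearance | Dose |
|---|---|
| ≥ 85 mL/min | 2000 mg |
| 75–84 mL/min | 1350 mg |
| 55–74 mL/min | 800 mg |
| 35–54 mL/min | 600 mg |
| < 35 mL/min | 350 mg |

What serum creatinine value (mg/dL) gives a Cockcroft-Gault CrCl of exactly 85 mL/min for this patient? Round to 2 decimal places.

1.42 mg/dL

Standard dose requires CrCl ≥ 85 mL/min.
Set (140 − 54) × 101.3 / (72 × SCr) = 85
SCr = (140 − 54) × 101.3 / (72 × 85) = 1.423 mg/dL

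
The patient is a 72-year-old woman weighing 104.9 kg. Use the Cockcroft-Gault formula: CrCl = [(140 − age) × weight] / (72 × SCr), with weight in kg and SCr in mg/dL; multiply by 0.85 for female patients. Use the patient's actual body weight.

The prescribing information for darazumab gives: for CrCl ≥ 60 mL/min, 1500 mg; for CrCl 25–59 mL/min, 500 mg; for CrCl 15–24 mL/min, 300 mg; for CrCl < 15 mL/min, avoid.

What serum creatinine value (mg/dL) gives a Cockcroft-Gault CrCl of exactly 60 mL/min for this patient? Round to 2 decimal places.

Standard dose requires CrCl ≥ 60 mL/min.
Set (140 − 72) × 104.9 × 0.85 / (72 × SCr) = 60
SCr = (140 − 72) × 104.9 × 0.85 / (72 × 60) = 1.404 mg/dL

1.40 mg/dL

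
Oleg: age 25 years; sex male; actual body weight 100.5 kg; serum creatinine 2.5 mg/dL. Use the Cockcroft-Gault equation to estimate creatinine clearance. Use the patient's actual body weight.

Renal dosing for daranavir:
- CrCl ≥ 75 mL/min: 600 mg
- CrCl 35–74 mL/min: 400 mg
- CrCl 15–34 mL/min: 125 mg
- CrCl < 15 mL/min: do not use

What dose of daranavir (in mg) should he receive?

400 mg

CrCl = (140 − 25) × 100.5 / (72 × 2.5) = 11557.5 / 180.00 ≈ 64.2 mL/min
CrCl ≈ 64 mL/min → bracket 35–74 mL/min.
Dose for this bracket: 400 mg.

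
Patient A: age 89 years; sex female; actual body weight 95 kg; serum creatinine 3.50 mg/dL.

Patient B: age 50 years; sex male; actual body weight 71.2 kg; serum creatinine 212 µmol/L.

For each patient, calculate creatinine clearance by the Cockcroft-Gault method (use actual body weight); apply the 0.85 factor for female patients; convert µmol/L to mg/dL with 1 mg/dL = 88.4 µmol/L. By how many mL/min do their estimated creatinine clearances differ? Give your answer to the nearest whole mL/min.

Patient A: CrCl = (140 − 89) × 95 / (72 × 3.5) × 0.85 = 4845.0 / 252.00 × 0.85 ≈ 16.3 mL/min
Patient B: SCr = 212 / 88.4 = 2.398 mg/dL
Patient B: CrCl = (140 − 50) × 71.2 / (72 × 2.398) = 6408.0 / 172.66 ≈ 37.1 mL/min
|16.3 − 37.1| = 20.8 mL/min

21 mL/min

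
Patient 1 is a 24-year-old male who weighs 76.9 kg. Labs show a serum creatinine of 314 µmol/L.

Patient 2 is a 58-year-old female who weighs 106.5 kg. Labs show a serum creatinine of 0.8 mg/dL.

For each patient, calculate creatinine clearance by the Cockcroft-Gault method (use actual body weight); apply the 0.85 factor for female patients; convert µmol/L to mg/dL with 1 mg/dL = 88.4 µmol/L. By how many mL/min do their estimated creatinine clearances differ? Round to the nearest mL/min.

94 mL/min

Patient 1: SCr = 314 / 88.4 = 3.552 mg/dL
Patient 1: CrCl = (140 − 24) × 76.9 / (72 × 3.552) = 8920.4 / 255.74 ≈ 34.9 mL/min
Patient 2: CrCl = (140 − 58) × 106.5 / (72 × 0.8) × 0.85 = 8733.0 / 57.60 × 0.85 ≈ 128.9 mL/min
|34.9 − 128.9| = 94.0 mL/min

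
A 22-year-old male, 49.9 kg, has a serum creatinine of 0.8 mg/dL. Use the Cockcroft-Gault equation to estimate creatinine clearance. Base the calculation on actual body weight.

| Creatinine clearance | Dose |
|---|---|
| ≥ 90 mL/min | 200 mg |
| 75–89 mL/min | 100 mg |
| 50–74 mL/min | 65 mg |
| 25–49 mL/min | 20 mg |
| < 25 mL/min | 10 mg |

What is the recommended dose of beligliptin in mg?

200 mg

CrCl = (140 − 22) × 49.9 / (72 × 0.8) = 5888.2 / 57.60 ≈ 102.2 mL/min
CrCl ≈ 102 mL/min → bracket ≥ 90 mL/min.
Dose for this bracket: 200 mg.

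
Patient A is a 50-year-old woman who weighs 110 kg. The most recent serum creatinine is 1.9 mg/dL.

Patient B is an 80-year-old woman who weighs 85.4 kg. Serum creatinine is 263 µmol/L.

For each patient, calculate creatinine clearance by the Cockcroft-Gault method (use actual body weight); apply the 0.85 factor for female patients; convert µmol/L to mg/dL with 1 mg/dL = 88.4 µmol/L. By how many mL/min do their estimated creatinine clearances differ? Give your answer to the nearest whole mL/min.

Patient A: CrCl = (140 − 50) × 110 / (72 × 1.9) × 0.85 = 9900.0 / 136.80 × 0.85 ≈ 61.5 mL/min
Patient B: SCr = 263 / 88.4 = 2.975 mg/dL
Patient B: CrCl = (140 − 80) × 85.4 / (72 × 2.975) × 0.85 = 5124.0 / 214.20 × 0.85 ≈ 20.3 mL/min
|61.5 − 20.3| = 41.2 mL/min

41 mL/min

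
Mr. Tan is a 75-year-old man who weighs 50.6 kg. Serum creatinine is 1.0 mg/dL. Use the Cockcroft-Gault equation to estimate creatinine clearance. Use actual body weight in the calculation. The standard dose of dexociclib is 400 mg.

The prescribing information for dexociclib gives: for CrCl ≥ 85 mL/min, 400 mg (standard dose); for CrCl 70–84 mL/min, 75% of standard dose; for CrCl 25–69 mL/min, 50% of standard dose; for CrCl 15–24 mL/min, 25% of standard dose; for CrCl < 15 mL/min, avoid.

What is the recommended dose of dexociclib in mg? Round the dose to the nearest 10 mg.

CrCl = (140 − 75) × 50.6 / (72 × 1) = 3289.0 / 72.00 ≈ 45.7 mL/min
CrCl ≈ 46 mL/min → bracket 25–69 mL/min.
50% of 400 mg = 200 mg

200 mg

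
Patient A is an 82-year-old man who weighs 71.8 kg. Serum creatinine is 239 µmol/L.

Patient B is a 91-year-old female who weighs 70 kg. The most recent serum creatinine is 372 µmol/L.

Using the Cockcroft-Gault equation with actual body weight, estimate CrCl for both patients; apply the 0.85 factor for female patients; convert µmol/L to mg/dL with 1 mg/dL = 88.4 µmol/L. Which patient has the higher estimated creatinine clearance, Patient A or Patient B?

Patient A

Patient A: SCr = 239 / 88.4 = 2.704 mg/dL
Patient A: CrCl = (140 − 82) × 71.8 / (72 × 2.704) = 4164.4 / 194.69 ≈ 21.4 mL/min
Patient B: SCr = 372 / 88.4 = 4.208 mg/dL
Patient B: CrCl = (140 − 91) × 70 / (72 × 4.208) × 0.85 = 3430.0 / 302.98 × 0.85 ≈ 9.6 mL/min
21.4 vs 9.6 mL/min → Patient A is higher.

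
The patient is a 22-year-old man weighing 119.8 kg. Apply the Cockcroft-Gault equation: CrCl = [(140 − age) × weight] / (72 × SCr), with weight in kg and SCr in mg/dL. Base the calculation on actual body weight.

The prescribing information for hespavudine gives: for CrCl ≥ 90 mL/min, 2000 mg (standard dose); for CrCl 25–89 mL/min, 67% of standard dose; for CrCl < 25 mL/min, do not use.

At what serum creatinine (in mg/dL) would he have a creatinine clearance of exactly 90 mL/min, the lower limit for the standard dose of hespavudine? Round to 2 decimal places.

2.18 mg/dL

Standard dose requires CrCl ≥ 90 mL/min.
Set (140 − 22) × 119.8 / (72 × SCr) = 90
SCr = (140 − 22) × 119.8 / (72 × 90) = 2.182 mg/dL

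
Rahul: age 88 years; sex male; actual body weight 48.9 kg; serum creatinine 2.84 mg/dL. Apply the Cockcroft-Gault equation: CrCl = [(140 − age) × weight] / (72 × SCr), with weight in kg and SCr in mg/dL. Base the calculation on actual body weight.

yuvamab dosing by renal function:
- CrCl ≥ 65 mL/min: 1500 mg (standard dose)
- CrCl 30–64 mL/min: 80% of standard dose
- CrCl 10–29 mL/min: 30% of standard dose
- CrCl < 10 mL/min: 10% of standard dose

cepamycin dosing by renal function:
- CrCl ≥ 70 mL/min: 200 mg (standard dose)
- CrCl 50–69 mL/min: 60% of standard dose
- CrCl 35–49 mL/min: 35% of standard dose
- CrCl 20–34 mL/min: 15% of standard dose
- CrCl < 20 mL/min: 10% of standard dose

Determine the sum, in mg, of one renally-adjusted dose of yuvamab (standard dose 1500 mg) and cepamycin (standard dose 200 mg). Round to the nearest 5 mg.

470 mg

CrCl = (140 − 88) × 48.9 / (72 × 2.84) = 2542.8 / 204.48 ≈ 12.4 mL/min
CrCl ≈ 12 mL/min.
yuvamab: 10–29 mL/min → 30% of 1500 mg = 450 mg.
cepamycin: < 20 mL/min → 10% of 200 mg = 20 mg.
Total = 450 + 20 = 470 mg.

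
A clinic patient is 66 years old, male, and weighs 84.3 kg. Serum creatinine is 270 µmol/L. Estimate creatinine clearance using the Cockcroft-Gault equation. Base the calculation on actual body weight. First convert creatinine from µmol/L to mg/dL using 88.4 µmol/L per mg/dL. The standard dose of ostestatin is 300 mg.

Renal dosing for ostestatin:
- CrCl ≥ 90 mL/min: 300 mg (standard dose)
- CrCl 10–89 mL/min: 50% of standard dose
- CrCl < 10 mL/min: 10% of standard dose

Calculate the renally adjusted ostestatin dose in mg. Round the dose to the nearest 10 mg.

SCr = 270 / 88.4 = 3.054 mg/dL
CrCl = (140 − 66) × 84.3 / (72 × 3.054) = 6238.2 / 219.89 ≈ 28.4 mL/min
CrCl ≈ 28 mL/min → bracket 10–89 mL/min.
50% of 300 mg = 150 mg

150 mg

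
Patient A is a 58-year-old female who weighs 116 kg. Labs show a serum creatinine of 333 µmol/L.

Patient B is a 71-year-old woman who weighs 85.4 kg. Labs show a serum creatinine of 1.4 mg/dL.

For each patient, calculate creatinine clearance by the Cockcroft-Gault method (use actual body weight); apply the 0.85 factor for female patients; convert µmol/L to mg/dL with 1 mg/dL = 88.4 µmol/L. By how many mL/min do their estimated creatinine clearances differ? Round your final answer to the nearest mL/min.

Patient A: SCr = 333 / 88.4 = 3.767 mg/dL
Patient A: CrCl = (140 − 58) × 116 / (72 × 3.767) × 0.85 = 9512.0 / 271.22 × 0.85 ≈ 29.8 mL/min
Patient B: CrCl = (140 − 71) × 85.4 / (72 × 1.4) × 0.85 = 5892.6 / 100.80 × 0.85 ≈ 49.7 mL/min
|29.8 − 49.7| = 19.9 mL/min

20 mL/min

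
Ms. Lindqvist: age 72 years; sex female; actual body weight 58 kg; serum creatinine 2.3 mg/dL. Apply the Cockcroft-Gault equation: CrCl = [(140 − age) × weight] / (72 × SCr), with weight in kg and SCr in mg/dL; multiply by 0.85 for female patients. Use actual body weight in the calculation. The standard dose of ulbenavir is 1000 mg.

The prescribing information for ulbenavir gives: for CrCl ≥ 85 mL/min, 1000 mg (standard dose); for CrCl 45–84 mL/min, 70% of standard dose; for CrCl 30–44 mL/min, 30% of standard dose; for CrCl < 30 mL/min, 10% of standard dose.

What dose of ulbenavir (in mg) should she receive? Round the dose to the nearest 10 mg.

100 mg

CrCl = (140 − 72) × 58 / (72 × 2.3) × 0.85 = 3944.0 / 165.60 × 0.85 ≈ 20.2 mL/min
CrCl ≈ 20 mL/min → bracket < 30 mL/min.
10% of 1000 mg = 100 mg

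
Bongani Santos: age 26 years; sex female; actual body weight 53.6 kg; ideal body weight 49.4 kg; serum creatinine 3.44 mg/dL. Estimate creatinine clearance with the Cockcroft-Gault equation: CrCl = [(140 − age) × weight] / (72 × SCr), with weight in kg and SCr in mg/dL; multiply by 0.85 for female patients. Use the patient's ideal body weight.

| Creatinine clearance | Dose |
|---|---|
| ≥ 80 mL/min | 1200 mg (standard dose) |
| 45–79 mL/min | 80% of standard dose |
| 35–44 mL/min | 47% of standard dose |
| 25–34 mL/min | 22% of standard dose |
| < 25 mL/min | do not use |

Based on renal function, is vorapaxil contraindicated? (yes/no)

CrCl = (140 − 26) × 49.4 / (72 × 3.44) × 0.85 = 5631.6 / 247.68 × 0.85 ≈ 19.3 mL/min
CrCl ≈ 19 mL/min, which is < 25 mL/min.

yes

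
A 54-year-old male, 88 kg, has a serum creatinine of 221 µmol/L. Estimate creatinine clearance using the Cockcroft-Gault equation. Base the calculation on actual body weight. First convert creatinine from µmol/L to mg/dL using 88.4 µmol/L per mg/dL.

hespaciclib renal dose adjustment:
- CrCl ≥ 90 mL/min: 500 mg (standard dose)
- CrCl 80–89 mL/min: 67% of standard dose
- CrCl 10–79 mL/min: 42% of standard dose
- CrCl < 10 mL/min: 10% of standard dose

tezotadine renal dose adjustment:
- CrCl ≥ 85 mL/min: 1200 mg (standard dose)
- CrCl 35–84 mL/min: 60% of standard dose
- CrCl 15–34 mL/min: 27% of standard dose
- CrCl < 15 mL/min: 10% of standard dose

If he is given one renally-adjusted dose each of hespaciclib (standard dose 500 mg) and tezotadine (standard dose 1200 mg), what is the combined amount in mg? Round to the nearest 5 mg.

SCr = 221 / 88.4 = 2.5 mg/dL
CrCl = (140 − 54) × 88 / (72 × 2.5) = 7568.0 / 180.00 ≈ 42.0 mL/min
CrCl ≈ 42 mL/min.
hespaciclib: 10–79 mL/min → 42% of 500 mg = 210 mg.
tezotadine: 35–84 mL/min → 60% of 1200 mg = 720 mg.
Total = 210 + 720 = 930 mg.

930 mg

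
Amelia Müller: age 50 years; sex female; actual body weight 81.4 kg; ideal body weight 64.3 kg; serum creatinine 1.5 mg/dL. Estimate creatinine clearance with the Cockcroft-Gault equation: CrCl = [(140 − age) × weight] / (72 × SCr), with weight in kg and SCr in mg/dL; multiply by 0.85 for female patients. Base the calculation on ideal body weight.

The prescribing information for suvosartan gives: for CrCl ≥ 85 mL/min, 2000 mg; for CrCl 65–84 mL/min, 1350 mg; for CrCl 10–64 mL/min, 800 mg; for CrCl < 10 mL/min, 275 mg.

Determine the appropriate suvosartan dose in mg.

CrCl = (140 − 50) × 64.3 / (72 × 1.5) × 0.85 = 5787.0 / 108.00 × 0.85 ≈ 45.5 mL/min
CrCl ≈ 46 mL/min → bracket 10–64 mL/min.
Dose for this bracket: 800 mg.

800 mg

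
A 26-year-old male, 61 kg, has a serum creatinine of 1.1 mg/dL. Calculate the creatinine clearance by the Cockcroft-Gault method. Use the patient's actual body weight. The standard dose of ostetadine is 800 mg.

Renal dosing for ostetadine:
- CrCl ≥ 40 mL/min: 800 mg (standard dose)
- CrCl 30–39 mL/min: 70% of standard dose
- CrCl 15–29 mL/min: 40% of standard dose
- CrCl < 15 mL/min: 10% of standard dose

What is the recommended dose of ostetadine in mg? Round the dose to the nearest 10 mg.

800 mg

CrCl = (140 − 26) × 61 / (72 × 1.1) = 6954.0 / 79.20 ≈ 87.8 mL/min
CrCl ≈ 88 mL/min → bracket ≥ 40 mL/min.
100% of 800 mg = 800 mg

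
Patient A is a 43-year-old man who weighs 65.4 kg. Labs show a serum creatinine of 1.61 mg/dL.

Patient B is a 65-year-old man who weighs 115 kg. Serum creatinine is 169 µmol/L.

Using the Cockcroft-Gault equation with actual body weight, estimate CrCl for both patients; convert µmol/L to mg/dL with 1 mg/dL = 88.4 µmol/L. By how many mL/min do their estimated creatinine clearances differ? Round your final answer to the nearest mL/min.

8 mL/min

Patient A: CrCl = (140 − 43) × 65.4 / (72 × 1.61) = 6343.8 / 115.92 ≈ 54.7 mL/min
Patient B: SCr = 169 / 88.4 = 1.912 mg/dL
Patient B: CrCl = (140 − 65) × 115 / (72 × 1.912) = 8625.0 / 137.66 ≈ 62.7 mL/min
|54.7 − 62.7| = 8.0 mL/min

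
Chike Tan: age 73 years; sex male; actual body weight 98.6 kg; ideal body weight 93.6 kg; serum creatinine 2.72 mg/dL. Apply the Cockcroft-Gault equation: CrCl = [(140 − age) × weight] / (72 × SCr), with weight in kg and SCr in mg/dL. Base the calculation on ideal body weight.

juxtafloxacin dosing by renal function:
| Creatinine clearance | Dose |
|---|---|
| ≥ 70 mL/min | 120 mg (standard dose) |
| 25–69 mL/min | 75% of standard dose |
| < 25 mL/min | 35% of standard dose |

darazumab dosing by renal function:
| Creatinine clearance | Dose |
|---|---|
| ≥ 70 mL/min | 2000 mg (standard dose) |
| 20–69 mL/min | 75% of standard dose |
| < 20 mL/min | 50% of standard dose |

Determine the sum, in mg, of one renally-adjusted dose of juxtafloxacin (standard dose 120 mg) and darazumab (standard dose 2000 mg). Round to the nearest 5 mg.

CrCl = (140 − 73) × 93.6 / (72 × 2.72) = 6271.2 / 195.84 ≈ 32.0 mL/min
CrCl ≈ 32 mL/min.
juxtafloxacin: 25–69 mL/min → 75% of 120 mg = 90 mg.
darazumab: 20–69 mL/min → 75% of 2000 mg = 1500 mg.
Total = 90 + 1500 = 1590 mg.

1590 mg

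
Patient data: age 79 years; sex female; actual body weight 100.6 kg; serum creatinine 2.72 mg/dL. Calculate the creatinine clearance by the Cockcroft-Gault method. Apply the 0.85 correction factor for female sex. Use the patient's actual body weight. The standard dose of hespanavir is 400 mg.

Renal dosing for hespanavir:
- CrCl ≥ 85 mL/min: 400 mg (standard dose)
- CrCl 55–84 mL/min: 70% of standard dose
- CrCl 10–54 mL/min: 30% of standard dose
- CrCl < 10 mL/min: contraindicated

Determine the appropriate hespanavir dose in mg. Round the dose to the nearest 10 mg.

120 mg

CrCl = (140 − 79) × 100.6 / (72 × 2.72) × 0.85 = 6136.6 / 195.84 × 0.85 ≈ 26.6 mL/min
CrCl ≈ 27 mL/min → bracket 10–54 mL/min.
30% of 400 mg = 120 mg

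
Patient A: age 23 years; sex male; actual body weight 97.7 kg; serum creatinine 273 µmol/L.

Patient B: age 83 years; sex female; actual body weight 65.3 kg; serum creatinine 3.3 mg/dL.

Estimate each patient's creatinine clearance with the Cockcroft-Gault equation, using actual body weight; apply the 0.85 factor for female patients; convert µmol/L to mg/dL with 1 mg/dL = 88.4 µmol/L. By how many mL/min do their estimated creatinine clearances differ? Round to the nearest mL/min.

38 mL/min

Patient A: SCr = 273 / 88.4 = 3.088 mg/dL
Patient A: CrCl = (140 − 23) × 97.7 / (72 × 3.088) = 11430.9 / 222.34 ≈ 51.4 mL/min
Patient B: CrCl = (140 − 83) × 65.3 / (72 × 3.3) × 0.85 = 3722.1 / 237.60 × 0.85 ≈ 13.3 mL/min
|51.4 − 13.3| = 38.1 mL/min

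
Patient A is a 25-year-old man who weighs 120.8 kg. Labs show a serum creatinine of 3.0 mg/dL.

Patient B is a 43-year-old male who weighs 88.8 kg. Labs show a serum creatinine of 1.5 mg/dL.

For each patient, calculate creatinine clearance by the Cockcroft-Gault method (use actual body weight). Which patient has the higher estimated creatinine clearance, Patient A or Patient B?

Patient B

Patient A: CrCl = (140 − 25) × 120.8 / (72 × 3) = 13892.0 / 216.00 ≈ 64.3 mL/min
Patient B: CrCl = (140 − 43) × 88.8 / (72 × 1.5) = 8613.6 / 108.00 ≈ 79.8 mL/min
64.3 vs 79.8 mL/min → Patient B is higher.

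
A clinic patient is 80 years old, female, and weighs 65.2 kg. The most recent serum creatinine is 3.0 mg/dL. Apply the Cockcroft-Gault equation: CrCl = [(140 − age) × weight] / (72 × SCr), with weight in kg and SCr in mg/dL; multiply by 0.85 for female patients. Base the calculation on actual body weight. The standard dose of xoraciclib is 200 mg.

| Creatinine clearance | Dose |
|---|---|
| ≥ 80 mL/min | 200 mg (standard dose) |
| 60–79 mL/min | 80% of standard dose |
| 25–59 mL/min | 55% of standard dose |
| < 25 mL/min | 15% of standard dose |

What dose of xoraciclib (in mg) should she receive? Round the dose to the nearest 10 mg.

CrCl = (140 − 80) × 65.2 / (72 × 3) × 0.85 = 3912.0 / 216.00 × 0.85 ≈ 15.4 mL/min
CrCl ≈ 15 mL/min → bracket < 25 mL/min.
15% of 200 mg = 30 mg

30 mg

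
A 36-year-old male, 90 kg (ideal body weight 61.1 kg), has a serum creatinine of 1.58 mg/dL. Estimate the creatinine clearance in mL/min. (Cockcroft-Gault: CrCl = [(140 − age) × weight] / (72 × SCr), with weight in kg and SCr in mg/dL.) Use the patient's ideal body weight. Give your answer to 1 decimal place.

CrCl = (140 − 36) × 61.1 / (72 × 1.58) = 6354.4 / 113.76 ≈ 55.9 mL/min

55.9 mL/min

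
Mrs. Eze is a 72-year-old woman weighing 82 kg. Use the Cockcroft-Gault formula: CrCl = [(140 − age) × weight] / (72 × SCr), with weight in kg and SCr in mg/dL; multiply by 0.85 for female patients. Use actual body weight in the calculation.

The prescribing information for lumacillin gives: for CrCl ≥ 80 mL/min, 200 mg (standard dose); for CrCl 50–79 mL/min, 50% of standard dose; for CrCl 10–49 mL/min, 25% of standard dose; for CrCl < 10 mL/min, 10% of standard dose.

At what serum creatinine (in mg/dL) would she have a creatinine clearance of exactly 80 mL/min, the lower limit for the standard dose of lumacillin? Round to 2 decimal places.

Standard dose requires CrCl ≥ 80 mL/min.
Set (140 − 72) × 82 × 0.85 / (72 × SCr) = 80
SCr = (140 − 72) × 82 × 0.85 / (72 × 80) = 0.823 mg/dL

0.82 mg/dL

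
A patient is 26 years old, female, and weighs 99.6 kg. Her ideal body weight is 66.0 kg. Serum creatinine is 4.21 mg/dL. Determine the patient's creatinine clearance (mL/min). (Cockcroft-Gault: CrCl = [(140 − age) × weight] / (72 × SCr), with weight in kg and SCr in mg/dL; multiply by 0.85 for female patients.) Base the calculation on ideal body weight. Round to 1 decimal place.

21.1 mL/min

CrCl = (140 − 26) × 66 / (72 × 4.21) × 0.85 = 7524.0 / 303.12 × 0.85 ≈ 21.1 mL/min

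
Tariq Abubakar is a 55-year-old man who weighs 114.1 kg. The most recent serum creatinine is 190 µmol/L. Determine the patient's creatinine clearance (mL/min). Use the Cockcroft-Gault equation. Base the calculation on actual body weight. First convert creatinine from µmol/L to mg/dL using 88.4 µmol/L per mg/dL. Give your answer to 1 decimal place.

SCr = 190 / 88.4 = 2.149 mg/dL
CrCl = (140 − 55) × 114.1 / (72 × 2.149) = 9698.5 / 154.73 ≈ 62.7 mL/min

62.7 mL/min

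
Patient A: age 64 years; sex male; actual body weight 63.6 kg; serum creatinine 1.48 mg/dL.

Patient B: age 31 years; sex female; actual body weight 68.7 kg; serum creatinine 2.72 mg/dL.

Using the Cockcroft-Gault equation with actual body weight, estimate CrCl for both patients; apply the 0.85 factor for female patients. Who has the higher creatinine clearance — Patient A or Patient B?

Patient A: CrCl = (140 − 64) × 63.6 / (72 × 1.48) = 4833.6 / 106.56 ≈ 45.4 mL/min
Patient B: CrCl = (140 − 31) × 68.7 / (72 × 2.72) × 0.85 = 7488.3 / 195.84 × 0.85 ≈ 32.5 mL/min
45.4 vs 32.5 mL/min → Patient A is higher.

Patient A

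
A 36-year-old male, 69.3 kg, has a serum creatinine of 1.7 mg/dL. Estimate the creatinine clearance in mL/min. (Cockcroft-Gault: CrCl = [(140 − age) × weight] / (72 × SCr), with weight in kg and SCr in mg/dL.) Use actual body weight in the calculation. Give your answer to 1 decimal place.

58.9 mL/min

CrCl = (140 − 36) × 69.3 / (72 × 1.7) = 7207.2 / 122.40 ≈ 58.9 mL/min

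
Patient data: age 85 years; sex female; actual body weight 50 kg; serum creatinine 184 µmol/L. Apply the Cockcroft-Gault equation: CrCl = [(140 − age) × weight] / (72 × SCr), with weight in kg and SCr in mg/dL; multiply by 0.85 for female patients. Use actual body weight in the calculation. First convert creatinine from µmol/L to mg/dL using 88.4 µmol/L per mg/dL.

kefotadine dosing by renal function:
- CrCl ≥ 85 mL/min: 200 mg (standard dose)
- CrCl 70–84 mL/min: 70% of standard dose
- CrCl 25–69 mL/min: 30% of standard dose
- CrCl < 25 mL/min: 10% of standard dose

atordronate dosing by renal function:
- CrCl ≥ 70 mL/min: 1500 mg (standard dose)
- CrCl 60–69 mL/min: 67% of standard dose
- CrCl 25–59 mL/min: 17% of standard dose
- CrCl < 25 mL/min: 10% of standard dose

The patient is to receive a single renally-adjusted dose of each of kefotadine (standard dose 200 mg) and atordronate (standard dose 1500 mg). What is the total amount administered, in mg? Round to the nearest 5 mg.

SCr = 184 / 88.4 = 2.081 mg/dL
CrCl = (140 − 85) × 50 / (72 × 2.081) × 0.85 = 2750.0 / 149.83 × 0.85 ≈ 15.6 mL/min
CrCl ≈ 16 mL/min.
kefotadine: < 25 mL/min → 10% of 200 mg = 20 mg.
atordronate: < 25 mL/min → 10% of 1500 mg = 150 mg.
Total = 20 + 150 = 170 mg.

170 mg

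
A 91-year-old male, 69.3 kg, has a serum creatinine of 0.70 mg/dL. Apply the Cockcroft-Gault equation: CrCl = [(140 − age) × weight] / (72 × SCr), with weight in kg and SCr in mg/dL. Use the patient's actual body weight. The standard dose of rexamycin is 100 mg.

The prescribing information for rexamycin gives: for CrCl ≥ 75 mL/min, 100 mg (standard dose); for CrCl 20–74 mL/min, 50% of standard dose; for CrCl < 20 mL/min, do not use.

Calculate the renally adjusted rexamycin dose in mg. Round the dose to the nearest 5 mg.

CrCl = (140 − 91) × 69.3 / (72 × 0.7) = 3395.7 / 50.40 ≈ 67.4 mL/min
CrCl ≈ 67 mL/min → bracket 20–74 mL/min.
50% of 100 mg = 50 mg

50 mg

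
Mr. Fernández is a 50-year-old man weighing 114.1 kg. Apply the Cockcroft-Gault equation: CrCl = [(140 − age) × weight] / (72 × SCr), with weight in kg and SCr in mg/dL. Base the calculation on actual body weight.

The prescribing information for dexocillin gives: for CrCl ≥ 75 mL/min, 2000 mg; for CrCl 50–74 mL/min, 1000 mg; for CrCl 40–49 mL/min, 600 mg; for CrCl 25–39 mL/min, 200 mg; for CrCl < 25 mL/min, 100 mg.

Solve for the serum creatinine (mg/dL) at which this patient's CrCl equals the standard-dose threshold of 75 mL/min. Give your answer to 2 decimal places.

1.90 mg/dL

Standard dose requires CrCl ≥ 75 mL/min.
Set (140 − 50) × 114.1 / (72 × SCr) = 75
SCr = (140 − 50) × 114.1 / (72 × 75) = 1.902 mg/dL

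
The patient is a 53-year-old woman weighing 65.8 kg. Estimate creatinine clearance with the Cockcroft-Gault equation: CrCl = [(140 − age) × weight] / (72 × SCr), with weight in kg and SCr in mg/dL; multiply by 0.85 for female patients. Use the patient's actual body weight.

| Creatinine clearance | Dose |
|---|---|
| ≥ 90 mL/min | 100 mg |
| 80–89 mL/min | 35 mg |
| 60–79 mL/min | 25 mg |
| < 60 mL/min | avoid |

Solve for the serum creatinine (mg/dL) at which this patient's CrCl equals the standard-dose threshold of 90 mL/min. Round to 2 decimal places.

Standard dose requires CrCl ≥ 90 mL/min.
Set (140 − 53) × 65.8 × 0.85 / (72 × SCr) = 90
SCr = (140 − 53) × 65.8 × 0.85 / (72 × 90) = 0.751 mg/dL

0.75 mg/dL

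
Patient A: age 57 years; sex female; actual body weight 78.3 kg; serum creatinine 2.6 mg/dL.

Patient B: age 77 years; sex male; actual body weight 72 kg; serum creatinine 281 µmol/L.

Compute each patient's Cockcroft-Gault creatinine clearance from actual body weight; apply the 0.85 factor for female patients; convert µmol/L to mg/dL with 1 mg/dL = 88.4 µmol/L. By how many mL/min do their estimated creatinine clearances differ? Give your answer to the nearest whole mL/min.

Patient A: CrCl = (140 − 57) × 78.3 / (72 × 2.6) × 0.85 = 6498.9 / 187.20 × 0.85 ≈ 29.5 mL/min
Patient B: SCr = 281 / 88.4 = 3.179 mg/dL
Patient B: CrCl = (140 − 77) × 72 / (72 × 3.179) = 4536.0 / 228.89 ≈ 19.8 mL/min
|29.5 − 19.8| = 9.7 mL/min

10 mL/min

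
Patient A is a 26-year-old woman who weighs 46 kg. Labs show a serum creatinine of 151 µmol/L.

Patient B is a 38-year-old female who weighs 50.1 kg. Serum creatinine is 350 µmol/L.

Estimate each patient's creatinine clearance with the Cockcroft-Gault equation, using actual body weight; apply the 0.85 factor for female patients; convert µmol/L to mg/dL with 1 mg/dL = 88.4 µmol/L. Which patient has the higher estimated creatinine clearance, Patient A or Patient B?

Patient A

Patient A: SCr = 151 / 88.4 = 1.708 mg/dL
Patient A: CrCl = (140 − 26) × 46 / (72 × 1.708) × 0.85 = 5244.0 / 122.98 × 0.85 ≈ 36.2 mL/min
Patient B: SCr = 350 / 88.4 = 3.959 mg/dL
Patient B: CrCl = (140 − 38) × 50.1 / (72 × 3.959) × 0.85 = 5110.2 / 285.05 × 0.85 ≈ 15.2 mL/min
36.2 vs 15.2 mL/min → Patient A is higher.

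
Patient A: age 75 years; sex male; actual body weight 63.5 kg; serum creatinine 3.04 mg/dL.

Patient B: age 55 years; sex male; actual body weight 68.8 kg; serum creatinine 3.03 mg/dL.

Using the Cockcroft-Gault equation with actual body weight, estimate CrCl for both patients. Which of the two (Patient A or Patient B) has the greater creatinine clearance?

Patient B

Patient A: CrCl = (140 − 75) × 63.5 / (72 × 3.04) = 4127.5 / 218.88 ≈ 18.9 mL/min
Patient B: CrCl = (140 − 55) × 68.8 / (72 × 3.03) = 5848.0 / 218.16 ≈ 26.8 mL/min
18.9 vs 26.8 mL/min → Patient B is higher.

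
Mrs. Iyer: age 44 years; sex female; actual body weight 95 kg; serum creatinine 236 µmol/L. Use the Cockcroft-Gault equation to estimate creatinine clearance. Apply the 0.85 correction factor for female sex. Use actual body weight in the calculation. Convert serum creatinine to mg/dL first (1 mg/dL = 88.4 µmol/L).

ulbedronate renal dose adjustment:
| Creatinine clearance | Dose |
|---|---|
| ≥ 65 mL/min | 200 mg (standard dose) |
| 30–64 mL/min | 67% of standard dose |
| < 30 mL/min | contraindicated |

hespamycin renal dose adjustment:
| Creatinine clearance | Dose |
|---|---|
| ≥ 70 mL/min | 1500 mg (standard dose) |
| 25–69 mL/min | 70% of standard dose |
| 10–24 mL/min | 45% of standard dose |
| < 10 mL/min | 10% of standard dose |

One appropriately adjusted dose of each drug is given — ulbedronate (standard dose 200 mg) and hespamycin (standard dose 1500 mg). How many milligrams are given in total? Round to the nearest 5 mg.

1185 mg

SCr = 236 / 88.4 = 2.67 mg/dL
CrCl = (140 − 44) × 95 / (72 × 2.67) × 0.85 = 9120.0 / 192.24 × 0.85 ≈ 40.3 mL/min
CrCl ≈ 40 mL/min.
ulbedronate: 30–64 mL/min → 67% of 200 mg = 134 mg.
hespamycin: 25–69 mL/min → 70% of 1500 mg = 1050 mg.
Total = 134 + 1050 = 1184 mg.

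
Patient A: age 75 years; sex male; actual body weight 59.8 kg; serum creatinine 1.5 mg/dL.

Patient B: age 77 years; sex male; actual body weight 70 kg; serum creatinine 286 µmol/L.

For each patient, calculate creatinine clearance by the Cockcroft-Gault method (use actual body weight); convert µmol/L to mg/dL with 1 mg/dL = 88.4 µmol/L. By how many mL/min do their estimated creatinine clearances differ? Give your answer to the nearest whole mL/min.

Patient A: CrCl = (140 − 75) × 59.8 / (72 × 1.5) = 3887.0 / 108.00 ≈ 36.0 mL/min
Patient B: SCr = 286 / 88.4 = 3.235 mg/dL
Patient B: CrCl = (140 − 77) × 70 / (72 × 3.235) = 4410.0 / 232.92 ≈ 18.9 mL/min
|36.0 − 18.9| = 17.1 mL/min

17 mL/min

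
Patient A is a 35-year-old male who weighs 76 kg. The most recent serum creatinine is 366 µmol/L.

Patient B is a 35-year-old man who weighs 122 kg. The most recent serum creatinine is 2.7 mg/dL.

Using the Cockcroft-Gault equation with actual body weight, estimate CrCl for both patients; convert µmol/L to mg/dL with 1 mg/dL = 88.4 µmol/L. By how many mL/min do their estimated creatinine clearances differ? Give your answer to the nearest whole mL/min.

Patient A: SCr = 366 / 88.4 = 4.14 mg/dL
Patient A: CrCl = (140 − 35) × 76 / (72 × 4.14) = 7980.0 / 298.08 ≈ 26.8 mL/min
Patient B: CrCl = (140 − 35) × 122 / (72 × 2.7) = 12810.0 / 194.40 ≈ 65.9 mL/min
|26.8 − 65.9| = 39.1 mL/min

39 mL/min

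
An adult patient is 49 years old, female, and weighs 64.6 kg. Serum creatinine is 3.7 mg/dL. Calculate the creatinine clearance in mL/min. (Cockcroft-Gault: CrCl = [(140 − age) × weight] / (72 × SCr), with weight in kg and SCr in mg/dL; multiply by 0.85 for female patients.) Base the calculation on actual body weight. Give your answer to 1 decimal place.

CrCl = (140 − 49) × 64.6 / (72 × 3.7) × 0.85 = 5878.6 / 266.40 × 0.85 ≈ 18.8 mL/min

18.8 mL/min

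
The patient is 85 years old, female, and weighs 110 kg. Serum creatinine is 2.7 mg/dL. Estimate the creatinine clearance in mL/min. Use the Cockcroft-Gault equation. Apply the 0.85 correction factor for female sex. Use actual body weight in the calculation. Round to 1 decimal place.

CrCl = (140 − 85) × 110 / (72 × 2.7) × 0.85 = 6050.0 / 194.40 × 0.85 ≈ 26.5 mL/min

26.5 mL/min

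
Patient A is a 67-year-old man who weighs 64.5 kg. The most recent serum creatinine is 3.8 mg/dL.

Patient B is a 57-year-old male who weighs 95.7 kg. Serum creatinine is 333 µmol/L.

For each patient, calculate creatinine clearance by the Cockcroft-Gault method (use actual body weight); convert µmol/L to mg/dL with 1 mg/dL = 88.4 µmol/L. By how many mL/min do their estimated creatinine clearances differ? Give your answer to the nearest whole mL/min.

Patient A: CrCl = (140 − 67) × 64.5 / (72 × 3.8) = 4708.5 / 273.60 ≈ 17.2 mL/min
Patient B: SCr = 333 / 88.4 = 3.767 mg/dL
Patient B: CrCl = (140 − 57) × 95.7 / (72 × 3.767) = 7943.1 / 271.22 ≈ 29.3 mL/min
|17.2 − 29.3| = 12.1 mL/min

12 mL/min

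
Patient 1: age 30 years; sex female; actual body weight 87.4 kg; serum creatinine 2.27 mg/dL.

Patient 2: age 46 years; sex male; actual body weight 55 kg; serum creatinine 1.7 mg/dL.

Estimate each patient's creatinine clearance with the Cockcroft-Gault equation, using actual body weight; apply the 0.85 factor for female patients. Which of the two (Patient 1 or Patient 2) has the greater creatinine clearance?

Patient 1

Patient 1: CrCl = (140 − 30) × 87.4 / (72 × 2.27) × 0.85 = 9614.0 / 163.44 × 0.85 ≈ 50.0 mL/min
Patient 2: CrCl = (140 − 46) × 55 / (72 × 1.7) = 5170.0 / 122.40 ≈ 42.2 mL/min
50.0 vs 42.2 mL/min → Patient 1 is higher.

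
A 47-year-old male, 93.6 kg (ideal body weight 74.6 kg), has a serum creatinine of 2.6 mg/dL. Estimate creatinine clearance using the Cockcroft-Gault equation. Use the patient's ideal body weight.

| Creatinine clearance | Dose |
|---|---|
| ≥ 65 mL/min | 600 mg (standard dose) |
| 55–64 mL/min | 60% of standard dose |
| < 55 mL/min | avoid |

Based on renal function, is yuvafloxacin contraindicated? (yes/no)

yes

CrCl = (140 − 47) × 74.6 / (72 × 2.6) = 6937.8 / 187.20 ≈ 37.1 mL/min
CrCl ≈ 37 mL/min, which is < 55 mL/min.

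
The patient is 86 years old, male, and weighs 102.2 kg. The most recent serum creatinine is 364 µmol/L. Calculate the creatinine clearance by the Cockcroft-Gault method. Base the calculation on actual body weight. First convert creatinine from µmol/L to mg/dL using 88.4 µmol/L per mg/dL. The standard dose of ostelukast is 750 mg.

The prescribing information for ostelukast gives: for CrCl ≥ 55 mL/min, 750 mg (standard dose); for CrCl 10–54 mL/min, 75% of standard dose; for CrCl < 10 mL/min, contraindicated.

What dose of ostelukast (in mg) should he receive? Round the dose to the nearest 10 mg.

560 mg

SCr = 364 / 88.4 = 4.118 mg/dL
CrCl = (140 − 86) × 102.2 / (72 × 4.118) = 5518.8 / 296.50 ≈ 18.6 mL/min
CrCl ≈ 19 mL/min → bracket 10–54 mL/min.
75% of 750 mg = 562.5 mg → 560 mg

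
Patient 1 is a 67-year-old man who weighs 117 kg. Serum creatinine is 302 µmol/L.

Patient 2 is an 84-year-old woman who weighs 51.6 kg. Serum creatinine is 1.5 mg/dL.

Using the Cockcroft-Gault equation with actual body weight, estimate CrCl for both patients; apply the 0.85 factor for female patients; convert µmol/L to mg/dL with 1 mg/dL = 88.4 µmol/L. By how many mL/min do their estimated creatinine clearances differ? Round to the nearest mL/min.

12 mL/min

Patient 1: SCr = 302 / 88.4 = 3.416 mg/dL
Patient 1: CrCl = (140 − 67) × 117 / (72 × 3.416) = 8541.0 / 245.95 ≈ 34.7 mL/min
Patient 2: CrCl = (140 − 84) × 51.6 / (72 × 1.5) × 0.85 = 2889.6 / 108.00 × 0.85 ≈ 22.7 mL/min
|34.7 − 22.7| = 12.0 mL/min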